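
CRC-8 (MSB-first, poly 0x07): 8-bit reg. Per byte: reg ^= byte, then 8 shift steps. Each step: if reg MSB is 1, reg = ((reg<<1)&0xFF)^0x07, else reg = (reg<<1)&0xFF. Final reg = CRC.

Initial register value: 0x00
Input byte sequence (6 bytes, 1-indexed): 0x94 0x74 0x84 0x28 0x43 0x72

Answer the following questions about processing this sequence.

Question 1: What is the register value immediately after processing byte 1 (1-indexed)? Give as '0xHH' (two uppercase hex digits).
Answer: 0xE5

Derivation:
After byte 1 (0x94): reg=0xE5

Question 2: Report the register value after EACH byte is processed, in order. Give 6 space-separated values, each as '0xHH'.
0xE5 0xFE 0x61 0xF8 0x28 0x81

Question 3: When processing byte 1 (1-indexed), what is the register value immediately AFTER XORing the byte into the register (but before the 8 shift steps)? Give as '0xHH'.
Register before byte 1: 0x00
Byte 1: 0x94
0x00 XOR 0x94 = 0x94

Answer: 0x94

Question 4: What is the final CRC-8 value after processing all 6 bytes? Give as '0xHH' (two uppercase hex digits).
After byte 1 (0x94): reg=0xE5
After byte 2 (0x74): reg=0xFE
After byte 3 (0x84): reg=0x61
After byte 4 (0x28): reg=0xF8
After byte 5 (0x43): reg=0x28
After byte 6 (0x72): reg=0x81

Answer: 0x81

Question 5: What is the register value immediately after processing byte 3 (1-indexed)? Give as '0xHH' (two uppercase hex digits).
After byte 1 (0x94): reg=0xE5
After byte 2 (0x74): reg=0xFE
After byte 3 (0x84): reg=0x61

Answer: 0x61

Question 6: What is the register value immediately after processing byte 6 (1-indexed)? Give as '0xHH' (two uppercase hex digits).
Answer: 0x81

Derivation:
After byte 1 (0x94): reg=0xE5
After byte 2 (0x74): reg=0xFE
After byte 3 (0x84): reg=0x61
After byte 4 (0x28): reg=0xF8
After byte 5 (0x43): reg=0x28
After byte 6 (0x72): reg=0x81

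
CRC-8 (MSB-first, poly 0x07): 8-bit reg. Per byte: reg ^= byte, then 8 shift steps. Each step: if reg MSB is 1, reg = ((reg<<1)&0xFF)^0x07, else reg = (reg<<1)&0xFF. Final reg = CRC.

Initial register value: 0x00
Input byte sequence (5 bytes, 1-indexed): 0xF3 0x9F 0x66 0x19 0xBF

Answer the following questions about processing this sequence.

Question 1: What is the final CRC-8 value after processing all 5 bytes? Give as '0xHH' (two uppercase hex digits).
After byte 1 (0xF3): reg=0xD7
After byte 2 (0x9F): reg=0xFF
After byte 3 (0x66): reg=0xC6
After byte 4 (0x19): reg=0x13
After byte 5 (0xBF): reg=0x4D

Answer: 0x4D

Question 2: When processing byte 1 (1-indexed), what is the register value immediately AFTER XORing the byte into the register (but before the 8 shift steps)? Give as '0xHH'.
Register before byte 1: 0x00
Byte 1: 0xF3
0x00 XOR 0xF3 = 0xF3

Answer: 0xF3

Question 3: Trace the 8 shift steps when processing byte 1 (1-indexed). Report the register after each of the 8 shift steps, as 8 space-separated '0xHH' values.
Register before byte 1: 0x00
After XOR with byte 0xF3: 0xF3

Answer: 0xE1 0xC5 0x8D 0x1D 0x3A 0x74 0xE8 0xD7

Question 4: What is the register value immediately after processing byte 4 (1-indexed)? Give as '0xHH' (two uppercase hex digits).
Answer: 0x13

Derivation:
After byte 1 (0xF3): reg=0xD7
After byte 2 (0x9F): reg=0xFF
After byte 3 (0x66): reg=0xC6
After byte 4 (0x19): reg=0x13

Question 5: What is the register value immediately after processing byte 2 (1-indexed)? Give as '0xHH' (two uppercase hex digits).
After byte 1 (0xF3): reg=0xD7
After byte 2 (0x9F): reg=0xFF

Answer: 0xFF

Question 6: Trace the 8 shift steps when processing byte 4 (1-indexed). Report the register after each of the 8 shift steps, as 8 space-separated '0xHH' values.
After byte 1 (0xF3): reg=0xD7
After byte 2 (0x9F): reg=0xFF
After byte 3 (0x66): reg=0xC6
Register before byte 4: 0xC6
After XOR with byte 0x19: 0xDF

Answer: 0xB9 0x75 0xEA 0xD3 0xA1 0x45 0x8A 0x13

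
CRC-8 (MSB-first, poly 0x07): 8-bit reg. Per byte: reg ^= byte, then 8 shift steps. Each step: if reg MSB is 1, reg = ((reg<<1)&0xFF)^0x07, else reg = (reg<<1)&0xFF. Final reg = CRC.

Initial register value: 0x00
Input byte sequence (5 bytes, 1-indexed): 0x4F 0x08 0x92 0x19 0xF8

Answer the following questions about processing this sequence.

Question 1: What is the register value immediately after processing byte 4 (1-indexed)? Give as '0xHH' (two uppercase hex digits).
Answer: 0x9C

Derivation:
After byte 1 (0x4F): reg=0xEA
After byte 2 (0x08): reg=0xA0
After byte 3 (0x92): reg=0x9E
After byte 4 (0x19): reg=0x9C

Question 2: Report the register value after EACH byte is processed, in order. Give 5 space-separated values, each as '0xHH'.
0xEA 0xA0 0x9E 0x9C 0x3B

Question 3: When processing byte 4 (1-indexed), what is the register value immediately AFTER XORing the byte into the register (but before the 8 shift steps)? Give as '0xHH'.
Answer: 0x87

Derivation:
Register before byte 4: 0x9E
Byte 4: 0x19
0x9E XOR 0x19 = 0x87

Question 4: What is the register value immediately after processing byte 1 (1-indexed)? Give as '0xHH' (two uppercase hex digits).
Answer: 0xEA

Derivation:
After byte 1 (0x4F): reg=0xEA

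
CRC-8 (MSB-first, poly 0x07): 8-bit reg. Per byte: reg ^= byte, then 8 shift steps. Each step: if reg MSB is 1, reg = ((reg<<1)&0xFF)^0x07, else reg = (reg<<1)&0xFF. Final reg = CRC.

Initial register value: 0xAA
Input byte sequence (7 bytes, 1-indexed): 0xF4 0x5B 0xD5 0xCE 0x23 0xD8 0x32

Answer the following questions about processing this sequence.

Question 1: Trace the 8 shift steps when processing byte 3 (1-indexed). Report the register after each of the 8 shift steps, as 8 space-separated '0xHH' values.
After byte 1 (0xF4): reg=0x9D
After byte 2 (0x5B): reg=0x5C
Register before byte 3: 0x5C
After XOR with byte 0xD5: 0x89

Answer: 0x15 0x2A 0x54 0xA8 0x57 0xAE 0x5B 0xB6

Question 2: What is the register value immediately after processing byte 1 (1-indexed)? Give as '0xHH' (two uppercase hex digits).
Answer: 0x9D

Derivation:
After byte 1 (0xF4): reg=0x9D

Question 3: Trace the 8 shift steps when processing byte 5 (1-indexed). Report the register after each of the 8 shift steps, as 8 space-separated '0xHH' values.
Answer: 0x98 0x37 0x6E 0xDC 0xBF 0x79 0xF2 0xE3

Derivation:
After byte 1 (0xF4): reg=0x9D
After byte 2 (0x5B): reg=0x5C
After byte 3 (0xD5): reg=0xB6
After byte 4 (0xCE): reg=0x6F
Register before byte 5: 0x6F
After XOR with byte 0x23: 0x4C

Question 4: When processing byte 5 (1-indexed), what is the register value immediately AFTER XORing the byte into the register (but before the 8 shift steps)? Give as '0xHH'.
Register before byte 5: 0x6F
Byte 5: 0x23
0x6F XOR 0x23 = 0x4C

Answer: 0x4C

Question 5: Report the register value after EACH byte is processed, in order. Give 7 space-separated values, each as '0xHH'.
0x9D 0x5C 0xB6 0x6F 0xE3 0xA1 0xF0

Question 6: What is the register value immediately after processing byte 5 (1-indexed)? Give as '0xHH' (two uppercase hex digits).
Answer: 0xE3

Derivation:
After byte 1 (0xF4): reg=0x9D
After byte 2 (0x5B): reg=0x5C
After byte 3 (0xD5): reg=0xB6
After byte 4 (0xCE): reg=0x6F
After byte 5 (0x23): reg=0xE3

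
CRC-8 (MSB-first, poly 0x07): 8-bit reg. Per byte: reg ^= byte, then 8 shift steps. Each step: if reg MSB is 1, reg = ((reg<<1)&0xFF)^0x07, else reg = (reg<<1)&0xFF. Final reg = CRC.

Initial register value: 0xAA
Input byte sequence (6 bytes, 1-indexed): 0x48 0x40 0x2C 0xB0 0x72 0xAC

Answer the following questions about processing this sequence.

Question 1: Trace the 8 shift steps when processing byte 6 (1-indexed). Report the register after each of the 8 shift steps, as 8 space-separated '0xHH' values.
After byte 1 (0x48): reg=0xA0
After byte 2 (0x40): reg=0xAE
After byte 3 (0x2C): reg=0x87
After byte 4 (0xB0): reg=0x85
After byte 5 (0x72): reg=0xCB
Register before byte 6: 0xCB
After XOR with byte 0xAC: 0x67

Answer: 0xCE 0x9B 0x31 0x62 0xC4 0x8F 0x19 0x32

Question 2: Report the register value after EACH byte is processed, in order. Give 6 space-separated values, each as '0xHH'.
0xA0 0xAE 0x87 0x85 0xCB 0x32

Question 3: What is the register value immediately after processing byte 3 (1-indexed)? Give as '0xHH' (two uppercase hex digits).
Answer: 0x87

Derivation:
After byte 1 (0x48): reg=0xA0
After byte 2 (0x40): reg=0xAE
After byte 3 (0x2C): reg=0x87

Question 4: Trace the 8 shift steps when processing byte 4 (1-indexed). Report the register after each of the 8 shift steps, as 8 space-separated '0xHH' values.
After byte 1 (0x48): reg=0xA0
After byte 2 (0x40): reg=0xAE
After byte 3 (0x2C): reg=0x87
Register before byte 4: 0x87
After XOR with byte 0xB0: 0x37

Answer: 0x6E 0xDC 0xBF 0x79 0xF2 0xE3 0xC1 0x85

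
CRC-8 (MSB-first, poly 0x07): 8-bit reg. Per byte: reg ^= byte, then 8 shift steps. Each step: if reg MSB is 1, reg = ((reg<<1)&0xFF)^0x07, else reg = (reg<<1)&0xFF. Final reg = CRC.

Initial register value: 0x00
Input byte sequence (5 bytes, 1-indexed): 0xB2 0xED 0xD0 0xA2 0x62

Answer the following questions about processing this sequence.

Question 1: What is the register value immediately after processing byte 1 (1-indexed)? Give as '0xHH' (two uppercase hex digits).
After byte 1 (0xB2): reg=0x17

Answer: 0x17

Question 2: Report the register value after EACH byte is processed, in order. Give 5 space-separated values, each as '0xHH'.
0x17 0xE8 0xA8 0x36 0xAB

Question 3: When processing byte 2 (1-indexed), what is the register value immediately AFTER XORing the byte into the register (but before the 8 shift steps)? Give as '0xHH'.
Answer: 0xFA

Derivation:
Register before byte 2: 0x17
Byte 2: 0xED
0x17 XOR 0xED = 0xFA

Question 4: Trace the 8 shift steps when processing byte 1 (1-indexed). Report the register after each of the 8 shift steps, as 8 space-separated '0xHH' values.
Answer: 0x63 0xC6 0x8B 0x11 0x22 0x44 0x88 0x17

Derivation:
Register before byte 1: 0x00
After XOR with byte 0xB2: 0xB2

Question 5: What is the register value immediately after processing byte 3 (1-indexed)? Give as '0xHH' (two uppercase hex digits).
Answer: 0xA8

Derivation:
After byte 1 (0xB2): reg=0x17
After byte 2 (0xED): reg=0xE8
After byte 3 (0xD0): reg=0xA8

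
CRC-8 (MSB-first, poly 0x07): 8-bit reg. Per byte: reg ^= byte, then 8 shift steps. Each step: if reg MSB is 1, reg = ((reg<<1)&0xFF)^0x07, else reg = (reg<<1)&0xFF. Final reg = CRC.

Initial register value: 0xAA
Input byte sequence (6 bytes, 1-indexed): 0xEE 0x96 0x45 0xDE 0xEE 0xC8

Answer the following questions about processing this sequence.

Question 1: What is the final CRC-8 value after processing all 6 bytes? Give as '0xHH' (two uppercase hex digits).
Answer: 0x09

Derivation:
After byte 1 (0xEE): reg=0xDB
After byte 2 (0x96): reg=0xE4
After byte 3 (0x45): reg=0x6E
After byte 4 (0xDE): reg=0x19
After byte 5 (0xEE): reg=0xCB
After byte 6 (0xC8): reg=0x09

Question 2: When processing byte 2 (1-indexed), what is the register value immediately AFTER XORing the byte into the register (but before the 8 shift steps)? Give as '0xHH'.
Register before byte 2: 0xDB
Byte 2: 0x96
0xDB XOR 0x96 = 0x4D

Answer: 0x4D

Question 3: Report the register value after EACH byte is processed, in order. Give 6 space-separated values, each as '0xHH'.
0xDB 0xE4 0x6E 0x19 0xCB 0x09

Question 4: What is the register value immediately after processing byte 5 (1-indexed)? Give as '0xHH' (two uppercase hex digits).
After byte 1 (0xEE): reg=0xDB
After byte 2 (0x96): reg=0xE4
After byte 3 (0x45): reg=0x6E
After byte 4 (0xDE): reg=0x19
After byte 5 (0xEE): reg=0xCB

Answer: 0xCB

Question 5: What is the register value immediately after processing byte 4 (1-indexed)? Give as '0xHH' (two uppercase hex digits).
After byte 1 (0xEE): reg=0xDB
After byte 2 (0x96): reg=0xE4
After byte 3 (0x45): reg=0x6E
After byte 4 (0xDE): reg=0x19

Answer: 0x19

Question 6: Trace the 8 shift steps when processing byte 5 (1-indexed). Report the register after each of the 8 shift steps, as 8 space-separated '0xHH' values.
After byte 1 (0xEE): reg=0xDB
After byte 2 (0x96): reg=0xE4
After byte 3 (0x45): reg=0x6E
After byte 4 (0xDE): reg=0x19
Register before byte 5: 0x19
After XOR with byte 0xEE: 0xF7

Answer: 0xE9 0xD5 0xAD 0x5D 0xBA 0x73 0xE6 0xCB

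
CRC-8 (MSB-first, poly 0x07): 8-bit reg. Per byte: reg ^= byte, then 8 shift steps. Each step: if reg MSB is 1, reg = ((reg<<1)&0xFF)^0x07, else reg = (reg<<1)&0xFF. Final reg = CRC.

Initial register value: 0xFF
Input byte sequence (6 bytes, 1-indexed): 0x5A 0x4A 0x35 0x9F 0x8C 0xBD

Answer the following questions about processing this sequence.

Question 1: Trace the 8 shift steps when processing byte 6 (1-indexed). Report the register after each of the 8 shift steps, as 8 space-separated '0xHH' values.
After byte 1 (0x5A): reg=0x72
After byte 2 (0x4A): reg=0xA8
After byte 3 (0x35): reg=0xDA
After byte 4 (0x9F): reg=0xDC
After byte 5 (0x8C): reg=0xB7
Register before byte 6: 0xB7
After XOR with byte 0xBD: 0x0A

Answer: 0x14 0x28 0x50 0xA0 0x47 0x8E 0x1B 0x36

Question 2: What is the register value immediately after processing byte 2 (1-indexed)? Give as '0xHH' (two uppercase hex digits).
Answer: 0xA8

Derivation:
After byte 1 (0x5A): reg=0x72
After byte 2 (0x4A): reg=0xA8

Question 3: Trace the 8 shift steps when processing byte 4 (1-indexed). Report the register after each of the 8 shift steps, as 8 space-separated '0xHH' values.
Answer: 0x8A 0x13 0x26 0x4C 0x98 0x37 0x6E 0xDC

Derivation:
After byte 1 (0x5A): reg=0x72
After byte 2 (0x4A): reg=0xA8
After byte 3 (0x35): reg=0xDA
Register before byte 4: 0xDA
After XOR with byte 0x9F: 0x45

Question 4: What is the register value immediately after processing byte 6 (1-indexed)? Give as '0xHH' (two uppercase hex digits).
After byte 1 (0x5A): reg=0x72
After byte 2 (0x4A): reg=0xA8
After byte 3 (0x35): reg=0xDA
After byte 4 (0x9F): reg=0xDC
After byte 5 (0x8C): reg=0xB7
After byte 6 (0xBD): reg=0x36

Answer: 0x36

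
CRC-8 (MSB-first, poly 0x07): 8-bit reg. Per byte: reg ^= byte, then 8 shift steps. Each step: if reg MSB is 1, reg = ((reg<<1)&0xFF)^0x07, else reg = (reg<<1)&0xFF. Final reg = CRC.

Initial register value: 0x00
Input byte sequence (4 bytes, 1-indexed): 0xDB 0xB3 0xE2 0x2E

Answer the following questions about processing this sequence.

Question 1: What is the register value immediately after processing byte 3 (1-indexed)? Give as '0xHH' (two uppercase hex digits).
After byte 1 (0xDB): reg=0x0F
After byte 2 (0xB3): reg=0x3D
After byte 3 (0xE2): reg=0x13

Answer: 0x13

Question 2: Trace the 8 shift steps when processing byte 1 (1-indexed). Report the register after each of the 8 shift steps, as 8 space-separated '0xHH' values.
Register before byte 1: 0x00
After XOR with byte 0xDB: 0xDB

Answer: 0xB1 0x65 0xCA 0x93 0x21 0x42 0x84 0x0F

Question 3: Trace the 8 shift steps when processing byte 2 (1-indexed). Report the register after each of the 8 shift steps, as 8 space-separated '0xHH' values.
After byte 1 (0xDB): reg=0x0F
Register before byte 2: 0x0F
After XOR with byte 0xB3: 0xBC

Answer: 0x7F 0xFE 0xFB 0xF1 0xE5 0xCD 0x9D 0x3D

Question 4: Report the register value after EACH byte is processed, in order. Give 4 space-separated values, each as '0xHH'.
0x0F 0x3D 0x13 0xB3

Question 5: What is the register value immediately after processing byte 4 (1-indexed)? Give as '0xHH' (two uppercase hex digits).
Answer: 0xB3

Derivation:
After byte 1 (0xDB): reg=0x0F
After byte 2 (0xB3): reg=0x3D
After byte 3 (0xE2): reg=0x13
After byte 4 (0x2E): reg=0xB3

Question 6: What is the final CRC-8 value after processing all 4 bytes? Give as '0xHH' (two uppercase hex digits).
Answer: 0xB3

Derivation:
After byte 1 (0xDB): reg=0x0F
After byte 2 (0xB3): reg=0x3D
After byte 3 (0xE2): reg=0x13
After byte 4 (0x2E): reg=0xB3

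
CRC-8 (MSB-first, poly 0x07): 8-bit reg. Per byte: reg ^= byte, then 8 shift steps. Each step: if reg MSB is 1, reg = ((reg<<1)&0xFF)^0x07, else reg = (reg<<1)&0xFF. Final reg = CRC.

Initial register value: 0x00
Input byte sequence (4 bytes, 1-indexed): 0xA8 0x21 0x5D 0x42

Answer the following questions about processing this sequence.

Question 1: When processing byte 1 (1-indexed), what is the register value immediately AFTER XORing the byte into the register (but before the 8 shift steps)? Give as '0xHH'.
Answer: 0xA8

Derivation:
Register before byte 1: 0x00
Byte 1: 0xA8
0x00 XOR 0xA8 = 0xA8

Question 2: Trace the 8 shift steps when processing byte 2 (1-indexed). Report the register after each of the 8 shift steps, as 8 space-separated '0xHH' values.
After byte 1 (0xA8): reg=0x51
Register before byte 2: 0x51
After XOR with byte 0x21: 0x70

Answer: 0xE0 0xC7 0x89 0x15 0x2A 0x54 0xA8 0x57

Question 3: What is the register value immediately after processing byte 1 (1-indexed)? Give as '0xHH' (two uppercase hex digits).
Answer: 0x51

Derivation:
After byte 1 (0xA8): reg=0x51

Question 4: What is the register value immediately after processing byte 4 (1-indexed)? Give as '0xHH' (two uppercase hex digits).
After byte 1 (0xA8): reg=0x51
After byte 2 (0x21): reg=0x57
After byte 3 (0x5D): reg=0x36
After byte 4 (0x42): reg=0x4B

Answer: 0x4B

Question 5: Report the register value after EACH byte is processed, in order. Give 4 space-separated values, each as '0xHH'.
0x51 0x57 0x36 0x4B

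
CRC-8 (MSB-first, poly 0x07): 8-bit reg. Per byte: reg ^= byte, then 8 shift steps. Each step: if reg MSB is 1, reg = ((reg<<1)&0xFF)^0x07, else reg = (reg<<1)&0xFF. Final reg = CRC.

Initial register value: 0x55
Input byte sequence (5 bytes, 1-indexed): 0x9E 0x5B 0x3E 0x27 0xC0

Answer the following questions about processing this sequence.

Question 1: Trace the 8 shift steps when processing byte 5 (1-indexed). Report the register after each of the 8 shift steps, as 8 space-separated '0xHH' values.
Answer: 0xE3 0xC1 0x85 0x0D 0x1A 0x34 0x68 0xD0

Derivation:
After byte 1 (0x9E): reg=0x7F
After byte 2 (0x5B): reg=0xFC
After byte 3 (0x3E): reg=0x40
After byte 4 (0x27): reg=0x32
Register before byte 5: 0x32
After XOR with byte 0xC0: 0xF2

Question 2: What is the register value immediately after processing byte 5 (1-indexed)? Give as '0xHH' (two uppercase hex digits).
Answer: 0xD0

Derivation:
After byte 1 (0x9E): reg=0x7F
After byte 2 (0x5B): reg=0xFC
After byte 3 (0x3E): reg=0x40
After byte 4 (0x27): reg=0x32
After byte 5 (0xC0): reg=0xD0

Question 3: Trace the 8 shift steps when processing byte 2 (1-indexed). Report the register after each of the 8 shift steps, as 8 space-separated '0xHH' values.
Answer: 0x48 0x90 0x27 0x4E 0x9C 0x3F 0x7E 0xFC

Derivation:
After byte 1 (0x9E): reg=0x7F
Register before byte 2: 0x7F
After XOR with byte 0x5B: 0x24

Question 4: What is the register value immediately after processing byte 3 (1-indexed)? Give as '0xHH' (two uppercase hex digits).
After byte 1 (0x9E): reg=0x7F
After byte 2 (0x5B): reg=0xFC
After byte 3 (0x3E): reg=0x40

Answer: 0x40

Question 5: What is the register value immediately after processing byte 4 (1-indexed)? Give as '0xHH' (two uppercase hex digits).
After byte 1 (0x9E): reg=0x7F
After byte 2 (0x5B): reg=0xFC
After byte 3 (0x3E): reg=0x40
After byte 4 (0x27): reg=0x32

Answer: 0x32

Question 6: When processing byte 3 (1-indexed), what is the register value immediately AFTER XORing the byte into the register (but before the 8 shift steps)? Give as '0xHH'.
Register before byte 3: 0xFC
Byte 3: 0x3E
0xFC XOR 0x3E = 0xC2

Answer: 0xC2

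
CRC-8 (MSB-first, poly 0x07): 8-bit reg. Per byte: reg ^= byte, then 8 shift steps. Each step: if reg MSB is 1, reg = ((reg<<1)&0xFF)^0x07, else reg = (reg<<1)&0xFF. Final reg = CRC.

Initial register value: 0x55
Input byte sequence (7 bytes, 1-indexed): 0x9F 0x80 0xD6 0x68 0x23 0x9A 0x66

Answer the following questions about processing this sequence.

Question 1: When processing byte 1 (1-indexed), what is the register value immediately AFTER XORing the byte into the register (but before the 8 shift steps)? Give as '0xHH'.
Register before byte 1: 0x55
Byte 1: 0x9F
0x55 XOR 0x9F = 0xCA

Answer: 0xCA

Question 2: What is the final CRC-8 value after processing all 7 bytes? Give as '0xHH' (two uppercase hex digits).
After byte 1 (0x9F): reg=0x78
After byte 2 (0x80): reg=0xE6
After byte 3 (0xD6): reg=0x90
After byte 4 (0x68): reg=0xE6
After byte 5 (0x23): reg=0x55
After byte 6 (0x9A): reg=0x63
After byte 7 (0x66): reg=0x1B

Answer: 0x1B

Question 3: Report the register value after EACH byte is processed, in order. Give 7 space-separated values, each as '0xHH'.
0x78 0xE6 0x90 0xE6 0x55 0x63 0x1B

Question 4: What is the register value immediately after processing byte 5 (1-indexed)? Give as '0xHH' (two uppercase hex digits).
Answer: 0x55

Derivation:
After byte 1 (0x9F): reg=0x78
After byte 2 (0x80): reg=0xE6
After byte 3 (0xD6): reg=0x90
After byte 4 (0x68): reg=0xE6
After byte 5 (0x23): reg=0x55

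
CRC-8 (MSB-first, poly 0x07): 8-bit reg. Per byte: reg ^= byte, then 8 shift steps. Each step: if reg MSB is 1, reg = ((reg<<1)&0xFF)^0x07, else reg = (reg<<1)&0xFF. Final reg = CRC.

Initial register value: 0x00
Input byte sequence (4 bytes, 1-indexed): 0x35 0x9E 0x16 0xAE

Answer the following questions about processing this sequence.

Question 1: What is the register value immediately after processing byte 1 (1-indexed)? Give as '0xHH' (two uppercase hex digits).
Answer: 0x8B

Derivation:
After byte 1 (0x35): reg=0x8B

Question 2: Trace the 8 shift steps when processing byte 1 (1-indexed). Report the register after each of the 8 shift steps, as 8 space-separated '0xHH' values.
Answer: 0x6A 0xD4 0xAF 0x59 0xB2 0x63 0xC6 0x8B

Derivation:
Register before byte 1: 0x00
After XOR with byte 0x35: 0x35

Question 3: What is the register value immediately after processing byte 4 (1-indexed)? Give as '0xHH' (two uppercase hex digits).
After byte 1 (0x35): reg=0x8B
After byte 2 (0x9E): reg=0x6B
After byte 3 (0x16): reg=0x74
After byte 4 (0xAE): reg=0x08

Answer: 0x08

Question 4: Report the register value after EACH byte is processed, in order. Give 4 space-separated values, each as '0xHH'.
0x8B 0x6B 0x74 0x08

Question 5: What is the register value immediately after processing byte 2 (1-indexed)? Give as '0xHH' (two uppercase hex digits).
Answer: 0x6B

Derivation:
After byte 1 (0x35): reg=0x8B
After byte 2 (0x9E): reg=0x6B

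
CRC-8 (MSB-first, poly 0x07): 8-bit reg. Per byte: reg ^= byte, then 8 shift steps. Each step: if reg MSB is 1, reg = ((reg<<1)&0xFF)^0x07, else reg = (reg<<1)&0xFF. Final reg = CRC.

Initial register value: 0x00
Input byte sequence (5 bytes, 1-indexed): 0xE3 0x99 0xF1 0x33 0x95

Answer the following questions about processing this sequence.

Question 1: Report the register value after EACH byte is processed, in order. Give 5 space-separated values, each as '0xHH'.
0xA7 0xBA 0xF6 0x55 0x4E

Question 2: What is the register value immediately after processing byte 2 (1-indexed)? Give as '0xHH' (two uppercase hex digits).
After byte 1 (0xE3): reg=0xA7
After byte 2 (0x99): reg=0xBA

Answer: 0xBA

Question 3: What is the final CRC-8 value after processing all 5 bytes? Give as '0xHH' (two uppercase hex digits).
After byte 1 (0xE3): reg=0xA7
After byte 2 (0x99): reg=0xBA
After byte 3 (0xF1): reg=0xF6
After byte 4 (0x33): reg=0x55
After byte 5 (0x95): reg=0x4E

Answer: 0x4E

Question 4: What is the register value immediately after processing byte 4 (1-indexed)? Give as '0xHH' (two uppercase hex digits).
Answer: 0x55

Derivation:
After byte 1 (0xE3): reg=0xA7
After byte 2 (0x99): reg=0xBA
After byte 3 (0xF1): reg=0xF6
After byte 4 (0x33): reg=0x55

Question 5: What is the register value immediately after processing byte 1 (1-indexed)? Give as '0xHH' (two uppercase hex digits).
Answer: 0xA7

Derivation:
After byte 1 (0xE3): reg=0xA7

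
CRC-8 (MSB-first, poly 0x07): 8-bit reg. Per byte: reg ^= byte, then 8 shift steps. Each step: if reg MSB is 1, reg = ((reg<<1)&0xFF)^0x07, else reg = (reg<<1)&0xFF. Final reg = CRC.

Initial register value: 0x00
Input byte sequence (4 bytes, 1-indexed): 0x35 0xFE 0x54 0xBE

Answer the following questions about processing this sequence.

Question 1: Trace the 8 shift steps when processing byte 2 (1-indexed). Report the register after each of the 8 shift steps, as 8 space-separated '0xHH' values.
Answer: 0xEA 0xD3 0xA1 0x45 0x8A 0x13 0x26 0x4C

Derivation:
After byte 1 (0x35): reg=0x8B
Register before byte 2: 0x8B
After XOR with byte 0xFE: 0x75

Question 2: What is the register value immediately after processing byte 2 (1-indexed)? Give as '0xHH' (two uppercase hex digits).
After byte 1 (0x35): reg=0x8B
After byte 2 (0xFE): reg=0x4C

Answer: 0x4C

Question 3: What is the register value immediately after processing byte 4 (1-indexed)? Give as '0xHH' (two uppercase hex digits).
After byte 1 (0x35): reg=0x8B
After byte 2 (0xFE): reg=0x4C
After byte 3 (0x54): reg=0x48
After byte 4 (0xBE): reg=0xCC

Answer: 0xCC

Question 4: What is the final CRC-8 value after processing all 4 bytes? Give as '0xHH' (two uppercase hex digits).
After byte 1 (0x35): reg=0x8B
After byte 2 (0xFE): reg=0x4C
After byte 3 (0x54): reg=0x48
After byte 4 (0xBE): reg=0xCC

Answer: 0xCC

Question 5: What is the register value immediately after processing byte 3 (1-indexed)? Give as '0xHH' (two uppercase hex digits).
After byte 1 (0x35): reg=0x8B
After byte 2 (0xFE): reg=0x4C
After byte 3 (0x54): reg=0x48

Answer: 0x48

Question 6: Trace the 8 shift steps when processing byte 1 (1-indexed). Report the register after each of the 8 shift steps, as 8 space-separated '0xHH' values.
Answer: 0x6A 0xD4 0xAF 0x59 0xB2 0x63 0xC6 0x8B

Derivation:
Register before byte 1: 0x00
After XOR with byte 0x35: 0x35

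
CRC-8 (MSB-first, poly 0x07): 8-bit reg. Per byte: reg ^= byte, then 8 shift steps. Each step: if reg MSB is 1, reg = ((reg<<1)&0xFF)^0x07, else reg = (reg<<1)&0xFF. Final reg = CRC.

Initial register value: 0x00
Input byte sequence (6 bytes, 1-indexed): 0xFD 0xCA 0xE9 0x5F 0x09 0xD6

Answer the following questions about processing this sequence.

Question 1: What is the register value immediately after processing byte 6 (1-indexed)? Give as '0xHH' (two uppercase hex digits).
Answer: 0x4F

Derivation:
After byte 1 (0xFD): reg=0xFD
After byte 2 (0xCA): reg=0x85
After byte 3 (0xE9): reg=0x03
After byte 4 (0x5F): reg=0x93
After byte 5 (0x09): reg=0xCF
After byte 6 (0xD6): reg=0x4F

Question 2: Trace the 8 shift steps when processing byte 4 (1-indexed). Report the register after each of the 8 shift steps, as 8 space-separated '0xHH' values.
Answer: 0xB8 0x77 0xEE 0xDB 0xB1 0x65 0xCA 0x93

Derivation:
After byte 1 (0xFD): reg=0xFD
After byte 2 (0xCA): reg=0x85
After byte 3 (0xE9): reg=0x03
Register before byte 4: 0x03
After XOR with byte 0x5F: 0x5C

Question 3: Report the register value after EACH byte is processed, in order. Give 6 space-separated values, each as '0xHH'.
0xFD 0x85 0x03 0x93 0xCF 0x4F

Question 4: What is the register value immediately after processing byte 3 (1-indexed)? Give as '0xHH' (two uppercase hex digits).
Answer: 0x03

Derivation:
After byte 1 (0xFD): reg=0xFD
After byte 2 (0xCA): reg=0x85
After byte 3 (0xE9): reg=0x03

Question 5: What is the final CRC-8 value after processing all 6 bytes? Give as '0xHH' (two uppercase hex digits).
Answer: 0x4F

Derivation:
After byte 1 (0xFD): reg=0xFD
After byte 2 (0xCA): reg=0x85
After byte 3 (0xE9): reg=0x03
After byte 4 (0x5F): reg=0x93
After byte 5 (0x09): reg=0xCF
After byte 6 (0xD6): reg=0x4F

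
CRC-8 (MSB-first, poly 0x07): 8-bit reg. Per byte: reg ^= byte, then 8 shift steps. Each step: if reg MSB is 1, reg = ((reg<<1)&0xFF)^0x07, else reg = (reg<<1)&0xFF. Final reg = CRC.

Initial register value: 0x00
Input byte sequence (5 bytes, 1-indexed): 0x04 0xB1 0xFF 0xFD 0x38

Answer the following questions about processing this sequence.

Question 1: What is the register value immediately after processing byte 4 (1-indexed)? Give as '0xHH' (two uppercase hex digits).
Answer: 0xF3

Derivation:
After byte 1 (0x04): reg=0x1C
After byte 2 (0xB1): reg=0x4A
After byte 3 (0xFF): reg=0x02
After byte 4 (0xFD): reg=0xF3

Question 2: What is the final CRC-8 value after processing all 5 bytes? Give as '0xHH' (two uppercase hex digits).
After byte 1 (0x04): reg=0x1C
After byte 2 (0xB1): reg=0x4A
After byte 3 (0xFF): reg=0x02
After byte 4 (0xFD): reg=0xF3
After byte 5 (0x38): reg=0x7F

Answer: 0x7F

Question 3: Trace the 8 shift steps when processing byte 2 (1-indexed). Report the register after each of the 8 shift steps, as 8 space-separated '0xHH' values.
Answer: 0x5D 0xBA 0x73 0xE6 0xCB 0x91 0x25 0x4A

Derivation:
After byte 1 (0x04): reg=0x1C
Register before byte 2: 0x1C
After XOR with byte 0xB1: 0xAD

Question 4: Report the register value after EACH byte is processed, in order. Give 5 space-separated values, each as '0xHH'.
0x1C 0x4A 0x02 0xF3 0x7F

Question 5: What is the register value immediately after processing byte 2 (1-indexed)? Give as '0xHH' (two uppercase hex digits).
After byte 1 (0x04): reg=0x1C
After byte 2 (0xB1): reg=0x4A

Answer: 0x4A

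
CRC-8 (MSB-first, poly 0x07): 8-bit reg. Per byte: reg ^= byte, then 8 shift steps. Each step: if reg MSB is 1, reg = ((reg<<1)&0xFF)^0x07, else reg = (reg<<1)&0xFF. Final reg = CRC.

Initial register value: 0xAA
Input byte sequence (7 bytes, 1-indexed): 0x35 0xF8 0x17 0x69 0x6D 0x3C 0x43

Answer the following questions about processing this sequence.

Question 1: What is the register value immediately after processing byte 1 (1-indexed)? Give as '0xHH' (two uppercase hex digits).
After byte 1 (0x35): reg=0xD4

Answer: 0xD4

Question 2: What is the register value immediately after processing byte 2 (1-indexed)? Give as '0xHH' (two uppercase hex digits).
Answer: 0xC4

Derivation:
After byte 1 (0x35): reg=0xD4
After byte 2 (0xF8): reg=0xC4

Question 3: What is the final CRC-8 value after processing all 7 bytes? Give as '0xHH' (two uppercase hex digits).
After byte 1 (0x35): reg=0xD4
After byte 2 (0xF8): reg=0xC4
After byte 3 (0x17): reg=0x37
After byte 4 (0x69): reg=0x9D
After byte 5 (0x6D): reg=0xDE
After byte 6 (0x3C): reg=0xA0
After byte 7 (0x43): reg=0xA7

Answer: 0xA7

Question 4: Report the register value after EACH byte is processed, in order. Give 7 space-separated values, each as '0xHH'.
0xD4 0xC4 0x37 0x9D 0xDE 0xA0 0xA7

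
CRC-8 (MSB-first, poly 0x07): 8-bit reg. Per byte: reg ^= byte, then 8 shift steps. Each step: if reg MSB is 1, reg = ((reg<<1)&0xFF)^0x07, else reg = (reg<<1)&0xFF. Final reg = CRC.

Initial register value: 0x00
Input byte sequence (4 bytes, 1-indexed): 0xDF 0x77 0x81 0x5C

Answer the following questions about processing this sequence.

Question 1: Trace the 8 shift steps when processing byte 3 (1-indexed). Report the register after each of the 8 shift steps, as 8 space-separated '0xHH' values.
Answer: 0x73 0xE6 0xCB 0x91 0x25 0x4A 0x94 0x2F

Derivation:
After byte 1 (0xDF): reg=0x13
After byte 2 (0x77): reg=0x3B
Register before byte 3: 0x3B
After XOR with byte 0x81: 0xBA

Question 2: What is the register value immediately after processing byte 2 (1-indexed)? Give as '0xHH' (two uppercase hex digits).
Answer: 0x3B

Derivation:
After byte 1 (0xDF): reg=0x13
After byte 2 (0x77): reg=0x3B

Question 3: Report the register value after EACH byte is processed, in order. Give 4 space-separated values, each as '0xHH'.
0x13 0x3B 0x2F 0x5E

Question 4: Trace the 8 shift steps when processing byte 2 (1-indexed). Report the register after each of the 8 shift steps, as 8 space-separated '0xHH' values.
Answer: 0xC8 0x97 0x29 0x52 0xA4 0x4F 0x9E 0x3B

Derivation:
After byte 1 (0xDF): reg=0x13
Register before byte 2: 0x13
After XOR with byte 0x77: 0x64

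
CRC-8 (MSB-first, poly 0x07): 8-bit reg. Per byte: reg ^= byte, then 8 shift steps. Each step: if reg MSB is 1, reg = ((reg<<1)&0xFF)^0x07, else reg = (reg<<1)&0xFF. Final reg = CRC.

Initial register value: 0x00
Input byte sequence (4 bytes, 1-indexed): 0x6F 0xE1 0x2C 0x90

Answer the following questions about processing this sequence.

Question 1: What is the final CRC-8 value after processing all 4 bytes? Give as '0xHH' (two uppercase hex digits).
Answer: 0x89

Derivation:
After byte 1 (0x6F): reg=0x0A
After byte 2 (0xE1): reg=0x9F
After byte 3 (0x2C): reg=0x10
After byte 4 (0x90): reg=0x89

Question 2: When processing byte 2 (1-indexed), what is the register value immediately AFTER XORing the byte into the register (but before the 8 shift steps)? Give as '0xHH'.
Register before byte 2: 0x0A
Byte 2: 0xE1
0x0A XOR 0xE1 = 0xEB

Answer: 0xEB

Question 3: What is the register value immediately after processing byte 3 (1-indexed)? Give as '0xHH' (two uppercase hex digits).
Answer: 0x10

Derivation:
After byte 1 (0x6F): reg=0x0A
After byte 2 (0xE1): reg=0x9F
After byte 3 (0x2C): reg=0x10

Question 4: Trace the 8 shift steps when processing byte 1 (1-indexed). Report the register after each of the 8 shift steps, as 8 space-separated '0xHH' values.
Answer: 0xDE 0xBB 0x71 0xE2 0xC3 0x81 0x05 0x0A

Derivation:
Register before byte 1: 0x00
After XOR with byte 0x6F: 0x6F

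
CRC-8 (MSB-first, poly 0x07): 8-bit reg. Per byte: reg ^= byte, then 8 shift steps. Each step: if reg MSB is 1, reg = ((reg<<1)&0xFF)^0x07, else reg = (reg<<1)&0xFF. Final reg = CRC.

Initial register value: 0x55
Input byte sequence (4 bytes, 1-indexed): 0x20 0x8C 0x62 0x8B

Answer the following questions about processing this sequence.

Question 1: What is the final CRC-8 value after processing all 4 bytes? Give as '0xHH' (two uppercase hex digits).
Answer: 0xEA

Derivation:
After byte 1 (0x20): reg=0x4C
After byte 2 (0x8C): reg=0x4E
After byte 3 (0x62): reg=0xC4
After byte 4 (0x8B): reg=0xEA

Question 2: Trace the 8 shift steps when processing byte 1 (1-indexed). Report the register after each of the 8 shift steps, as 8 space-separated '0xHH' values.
Answer: 0xEA 0xD3 0xA1 0x45 0x8A 0x13 0x26 0x4C

Derivation:
Register before byte 1: 0x55
After XOR with byte 0x20: 0x75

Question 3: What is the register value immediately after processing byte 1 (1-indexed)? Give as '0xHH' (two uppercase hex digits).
After byte 1 (0x20): reg=0x4C

Answer: 0x4C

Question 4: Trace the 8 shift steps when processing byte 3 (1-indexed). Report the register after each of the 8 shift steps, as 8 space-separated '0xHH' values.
After byte 1 (0x20): reg=0x4C
After byte 2 (0x8C): reg=0x4E
Register before byte 3: 0x4E
After XOR with byte 0x62: 0x2C

Answer: 0x58 0xB0 0x67 0xCE 0x9B 0x31 0x62 0xC4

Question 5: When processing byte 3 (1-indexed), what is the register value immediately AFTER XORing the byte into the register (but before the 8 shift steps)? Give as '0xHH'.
Register before byte 3: 0x4E
Byte 3: 0x62
0x4E XOR 0x62 = 0x2C

Answer: 0x2C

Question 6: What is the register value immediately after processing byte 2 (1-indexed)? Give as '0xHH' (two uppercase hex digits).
After byte 1 (0x20): reg=0x4C
After byte 2 (0x8C): reg=0x4E

Answer: 0x4E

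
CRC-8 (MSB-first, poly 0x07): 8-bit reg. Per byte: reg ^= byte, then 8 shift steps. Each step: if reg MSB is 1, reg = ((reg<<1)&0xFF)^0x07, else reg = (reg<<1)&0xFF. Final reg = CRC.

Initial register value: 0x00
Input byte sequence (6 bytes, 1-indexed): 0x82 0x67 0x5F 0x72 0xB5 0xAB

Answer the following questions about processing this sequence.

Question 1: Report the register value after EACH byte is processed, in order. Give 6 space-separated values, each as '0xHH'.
0x87 0xAE 0xD9 0x58 0x8D 0xF2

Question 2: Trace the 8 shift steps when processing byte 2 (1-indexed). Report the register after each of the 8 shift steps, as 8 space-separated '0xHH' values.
Answer: 0xC7 0x89 0x15 0x2A 0x54 0xA8 0x57 0xAE

Derivation:
After byte 1 (0x82): reg=0x87
Register before byte 2: 0x87
After XOR with byte 0x67: 0xE0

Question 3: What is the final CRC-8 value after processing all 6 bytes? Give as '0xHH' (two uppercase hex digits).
Answer: 0xF2

Derivation:
After byte 1 (0x82): reg=0x87
After byte 2 (0x67): reg=0xAE
After byte 3 (0x5F): reg=0xD9
After byte 4 (0x72): reg=0x58
After byte 5 (0xB5): reg=0x8D
After byte 6 (0xAB): reg=0xF2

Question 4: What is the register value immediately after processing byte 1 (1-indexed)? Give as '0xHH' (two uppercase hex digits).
Answer: 0x87

Derivation:
After byte 1 (0x82): reg=0x87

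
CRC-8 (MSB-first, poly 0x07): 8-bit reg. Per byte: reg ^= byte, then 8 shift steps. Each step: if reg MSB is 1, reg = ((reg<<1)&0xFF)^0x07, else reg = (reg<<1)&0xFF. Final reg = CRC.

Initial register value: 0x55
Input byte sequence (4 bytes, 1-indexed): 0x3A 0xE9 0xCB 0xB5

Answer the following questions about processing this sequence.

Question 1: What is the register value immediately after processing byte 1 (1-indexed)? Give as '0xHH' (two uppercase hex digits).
After byte 1 (0x3A): reg=0x0A

Answer: 0x0A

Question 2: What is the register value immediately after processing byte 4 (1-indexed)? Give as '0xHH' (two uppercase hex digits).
After byte 1 (0x3A): reg=0x0A
After byte 2 (0xE9): reg=0xA7
After byte 3 (0xCB): reg=0x03
After byte 4 (0xB5): reg=0x0B

Answer: 0x0B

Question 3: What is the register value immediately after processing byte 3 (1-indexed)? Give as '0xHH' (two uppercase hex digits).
Answer: 0x03

Derivation:
After byte 1 (0x3A): reg=0x0A
After byte 2 (0xE9): reg=0xA7
After byte 3 (0xCB): reg=0x03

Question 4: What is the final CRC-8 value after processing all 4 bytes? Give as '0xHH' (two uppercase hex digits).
After byte 1 (0x3A): reg=0x0A
After byte 2 (0xE9): reg=0xA7
After byte 3 (0xCB): reg=0x03
After byte 4 (0xB5): reg=0x0B

Answer: 0x0B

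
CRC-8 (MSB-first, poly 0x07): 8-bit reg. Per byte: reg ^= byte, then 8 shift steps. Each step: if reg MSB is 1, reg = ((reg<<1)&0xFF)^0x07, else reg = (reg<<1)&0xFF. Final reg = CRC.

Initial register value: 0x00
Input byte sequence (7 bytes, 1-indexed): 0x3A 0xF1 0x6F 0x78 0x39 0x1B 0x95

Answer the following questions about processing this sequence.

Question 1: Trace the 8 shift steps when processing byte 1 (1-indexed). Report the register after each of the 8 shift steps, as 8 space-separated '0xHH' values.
Register before byte 1: 0x00
After XOR with byte 0x3A: 0x3A

Answer: 0x74 0xE8 0xD7 0xA9 0x55 0xAA 0x53 0xA6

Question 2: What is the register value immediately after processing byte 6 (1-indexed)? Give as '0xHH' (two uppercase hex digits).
Answer: 0x67

Derivation:
After byte 1 (0x3A): reg=0xA6
After byte 2 (0xF1): reg=0xA2
After byte 3 (0x6F): reg=0x6D
After byte 4 (0x78): reg=0x6B
After byte 5 (0x39): reg=0xB9
After byte 6 (0x1B): reg=0x67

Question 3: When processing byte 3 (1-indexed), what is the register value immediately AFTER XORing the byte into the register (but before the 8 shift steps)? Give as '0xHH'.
Register before byte 3: 0xA2
Byte 3: 0x6F
0xA2 XOR 0x6F = 0xCD

Answer: 0xCD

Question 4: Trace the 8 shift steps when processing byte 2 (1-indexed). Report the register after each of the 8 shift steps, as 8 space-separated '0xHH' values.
Answer: 0xAE 0x5B 0xB6 0x6B 0xD6 0xAB 0x51 0xA2

Derivation:
After byte 1 (0x3A): reg=0xA6
Register before byte 2: 0xA6
After XOR with byte 0xF1: 0x57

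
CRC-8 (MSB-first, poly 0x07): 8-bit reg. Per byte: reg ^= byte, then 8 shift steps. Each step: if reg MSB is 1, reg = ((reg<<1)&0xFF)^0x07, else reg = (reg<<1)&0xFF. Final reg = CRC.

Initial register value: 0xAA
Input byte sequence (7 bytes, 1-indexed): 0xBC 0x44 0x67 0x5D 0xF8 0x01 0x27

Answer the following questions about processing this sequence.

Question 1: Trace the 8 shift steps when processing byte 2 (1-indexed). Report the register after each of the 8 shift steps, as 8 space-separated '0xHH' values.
Answer: 0x4C 0x98 0x37 0x6E 0xDC 0xBF 0x79 0xF2

Derivation:
After byte 1 (0xBC): reg=0x62
Register before byte 2: 0x62
After XOR with byte 0x44: 0x26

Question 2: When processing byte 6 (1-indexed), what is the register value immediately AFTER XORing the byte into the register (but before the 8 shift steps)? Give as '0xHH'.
Register before byte 6: 0x6A
Byte 6: 0x01
0x6A XOR 0x01 = 0x6B

Answer: 0x6B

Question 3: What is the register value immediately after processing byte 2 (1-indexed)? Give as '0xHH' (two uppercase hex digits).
After byte 1 (0xBC): reg=0x62
After byte 2 (0x44): reg=0xF2

Answer: 0xF2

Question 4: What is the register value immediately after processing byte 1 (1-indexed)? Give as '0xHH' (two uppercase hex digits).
After byte 1 (0xBC): reg=0x62

Answer: 0x62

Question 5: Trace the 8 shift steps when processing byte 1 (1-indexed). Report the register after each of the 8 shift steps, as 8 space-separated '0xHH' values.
Register before byte 1: 0xAA
After XOR with byte 0xBC: 0x16

Answer: 0x2C 0x58 0xB0 0x67 0xCE 0x9B 0x31 0x62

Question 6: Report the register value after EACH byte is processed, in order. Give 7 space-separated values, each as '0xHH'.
0x62 0xF2 0xE2 0x34 0x6A 0x16 0x97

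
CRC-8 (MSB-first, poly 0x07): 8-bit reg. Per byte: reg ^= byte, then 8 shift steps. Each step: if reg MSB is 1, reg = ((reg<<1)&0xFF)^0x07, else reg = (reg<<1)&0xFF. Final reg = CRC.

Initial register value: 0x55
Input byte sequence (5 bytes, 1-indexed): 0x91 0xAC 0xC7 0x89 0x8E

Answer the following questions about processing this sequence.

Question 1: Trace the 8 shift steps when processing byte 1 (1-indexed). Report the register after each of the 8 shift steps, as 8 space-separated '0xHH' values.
Answer: 0x8F 0x19 0x32 0x64 0xC8 0x97 0x29 0x52

Derivation:
Register before byte 1: 0x55
After XOR with byte 0x91: 0xC4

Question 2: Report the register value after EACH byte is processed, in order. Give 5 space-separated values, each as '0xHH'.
0x52 0xF4 0x99 0x70 0xF4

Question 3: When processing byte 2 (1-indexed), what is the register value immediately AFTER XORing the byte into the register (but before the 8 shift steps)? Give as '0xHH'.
Register before byte 2: 0x52
Byte 2: 0xAC
0x52 XOR 0xAC = 0xFE

Answer: 0xFE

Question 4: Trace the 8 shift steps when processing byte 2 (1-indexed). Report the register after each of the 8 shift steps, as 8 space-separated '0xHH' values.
After byte 1 (0x91): reg=0x52
Register before byte 2: 0x52
After XOR with byte 0xAC: 0xFE

Answer: 0xFB 0xF1 0xE5 0xCD 0x9D 0x3D 0x7A 0xF4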